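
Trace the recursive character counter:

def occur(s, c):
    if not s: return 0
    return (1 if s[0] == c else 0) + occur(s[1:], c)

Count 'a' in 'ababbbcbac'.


s[0]='a' == 'a' -> 1
s[0]='b' != 'a' -> 0
s[0]='a' == 'a' -> 1
s[0]='b' != 'a' -> 0
s[0]='b' != 'a' -> 0
s[0]='b' != 'a' -> 0
s[0]='c' != 'a' -> 0
s[0]='b' != 'a' -> 0
s[0]='a' == 'a' -> 1
s[0]='c' != 'a' -> 0
Sum: 1 + 0 + 1 + 0 + 0 + 0 + 0 + 0 + 1 + 0 = 3

3


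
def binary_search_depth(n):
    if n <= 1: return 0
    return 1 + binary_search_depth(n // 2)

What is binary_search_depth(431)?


431 / 2 = 215
215 / 2 = 107
107 / 2 = 53
53 / 2 = 26
26 / 2 = 13
13 / 2 = 6
6 / 2 = 3
3 / 2 = 1
Reached 1 after 8 halvings

8


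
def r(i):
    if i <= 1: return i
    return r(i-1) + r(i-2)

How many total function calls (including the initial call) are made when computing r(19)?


Let C(n) = total calls for r(n)
C(0) = 1, C(1) = 1
C(2) = 1 + C(1) + C(0) = 1 + 1 + 1 = 3
C(3) = 1 + C(2) + C(1) = 1 + 3 + 1 = 5
C(4) = 1 + C(3) + C(2) = 1 + 5 + 3 = 9
C(5) = 1 + C(4) + C(3) = 1 + 9 + 5 = 15
C(6) = 1 + C(5) + C(4) = 1 + 15 + 9 = 25
C(7) = 1 + C(6) + C(5) = 1 + 25 + 15 = 41
C(8) = 1 + C(7) + C(6) = 1 + 41 + 25 = 67
C(9) = 1 + C(8) + C(7) = 1 + 67 + 41 = 109
C(10) = 1 + C(9) + C(8) = 1 + 109 + 67 = 177
C(11) = 1 + C(10) + C(9) = 1 + 177 + 109 = 287
C(12) = 1 + C(11) + C(10) = 1 + 287 + 177 = 465
C(13) = 1 + C(12) + C(11) = 1 + 465 + 287 = 753
C(14) = 1 + C(13) + C(12) = 1 + 753 + 465 = 1219
C(15) = 1 + C(14) + C(13) = 1 + 1219 + 753 = 1973
C(16) = 1 + C(15) + C(14) = 1 + 1973 + 1219 = 3193
C(17) = 1 + C(16) + C(15) = 1 + 3193 + 1973 = 5167
C(18) = 1 + C(17) + C(16) = 1 + 5167 + 3193 = 8361
C(19) = 1 + C(18) + C(17) = 1 + 8361 + 5167 = 13529

13529


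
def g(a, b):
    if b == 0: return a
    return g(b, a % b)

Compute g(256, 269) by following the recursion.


g(256, 269) = g(269, 256)
g(269, 256) = g(256, 13)
g(256, 13) = g(13, 9)
g(13, 9) = g(9, 4)
g(9, 4) = g(4, 1)
g(4, 1) = g(1, 0)
g(1, 0) = 1  (base case)

1


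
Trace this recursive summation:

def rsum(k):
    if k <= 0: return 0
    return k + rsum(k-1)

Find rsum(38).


rsum(38)
= 38 + 37 + 36 + 35 + 34 + 33 + 32 + 31 + 30 + 29 + 28 + 27 + 26 + 25 + 24 + 23 + 22 + 21 + 20 + 19 + 18 + 17 + 16 + 15 + 14 + 13 + 12 + 11 + 10 + 9 + 8 + 7 + 6 + 5 + 4 + 3 + 2 + 1 + rsum(0)
= 38 + 37 + 36 + 35 + 34 + 33 + 32 + 31 + 30 + 29 + 28 + 27 + 26 + 25 + 24 + 23 + 22 + 21 + 20 + 19 + 18 + 17 + 16 + 15 + 14 + 13 + 12 + 11 + 10 + 9 + 8 + 7 + 6 + 5 + 4 + 3 + 2 + 1 + 0
= 741

741


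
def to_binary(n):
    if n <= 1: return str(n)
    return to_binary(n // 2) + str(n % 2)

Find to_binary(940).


to_binary(940) = to_binary(470) + '0'
to_binary(470) = to_binary(235) + '0'
to_binary(235) = to_binary(117) + '1'
to_binary(117) = to_binary(58) + '1'
to_binary(58) = to_binary(29) + '0'
to_binary(29) = to_binary(14) + '1'
to_binary(14) = to_binary(7) + '0'
to_binary(7) = to_binary(3) + '1'
to_binary(3) = to_binary(1) + '1'
to_binary(1) = '1'  (base case)
Concatenating: '1' + '1' + '1' + '0' + '1' + '0' + '1' + '1' + '0' + '0' = '1110101100'

1110101100


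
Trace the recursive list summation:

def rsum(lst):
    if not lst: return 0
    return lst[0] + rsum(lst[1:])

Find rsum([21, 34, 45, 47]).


rsum([21, 34, 45, 47]) = 21 + rsum([34, 45, 47])
rsum([34, 45, 47]) = 34 + rsum([45, 47])
rsum([45, 47]) = 45 + rsum([47])
rsum([47]) = 47 + rsum([])
rsum([]) = 0  (base case)
Total: 21 + 34 + 45 + 47 + 0 = 147

147


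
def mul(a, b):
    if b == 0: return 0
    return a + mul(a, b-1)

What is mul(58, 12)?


mul(58, 12) = 58 + mul(58, 11)
mul(58, 11) = 58 + mul(58, 10)
mul(58, 10) = 58 + mul(58, 9)
mul(58, 9) = 58 + mul(58, 8)
mul(58, 8) = 58 + mul(58, 7)
mul(58, 7) = 58 + mul(58, 6)
mul(58, 6) = 58 + mul(58, 5)
mul(58, 5) = 58 + mul(58, 4)
mul(58, 4) = 58 + mul(58, 3)
mul(58, 3) = 58 + mul(58, 2)
mul(58, 2) = 58 + mul(58, 1)
mul(58, 1) = 58 + mul(58, 0)
mul(58, 0) = 0  (base case)
Total: 58 + 58 + 58 + 58 + 58 + 58 + 58 + 58 + 58 + 58 + 58 + 58 + 0 = 696

696


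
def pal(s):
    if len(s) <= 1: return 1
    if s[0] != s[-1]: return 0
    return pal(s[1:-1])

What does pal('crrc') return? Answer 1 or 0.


pal('crrc'): s[0]='c' == s[-1]='c' -> check pal('rr')
pal('rr'): s[0]='r' == s[-1]='r' -> check pal('')
pal(''): len <= 1 -> return 1  (base case)
Result: 1 (palindrome)

1


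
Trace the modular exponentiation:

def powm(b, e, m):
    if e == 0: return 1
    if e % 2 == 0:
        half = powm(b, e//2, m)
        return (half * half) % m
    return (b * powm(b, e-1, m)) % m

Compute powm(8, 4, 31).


powm(8, 4, 31): e is even, compute powm(8, 2, 31)
  powm(8, 2, 31): e is even, compute powm(8, 1, 31)
    powm(8, 1, 31): e is odd, compute powm(8, 0, 31)
      powm(8, 0, 31) = 1
    (8 * 1) % 31 = 8
  half=8, (8*8) % 31 = 2
half=2, (2*2) % 31 = 4

4


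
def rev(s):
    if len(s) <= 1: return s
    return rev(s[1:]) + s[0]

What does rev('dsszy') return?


rev('dsszy') = rev('sszy') + 'd'
rev('sszy') = rev('szy') + 's'
rev('szy') = rev('zy') + 's'
rev('zy') = rev('y') + 'z'
rev('y') = 'y'  (base case)
Concatenating: 'y' + 'z' + 's' + 's' + 'd' = 'yzssd'

yzssd


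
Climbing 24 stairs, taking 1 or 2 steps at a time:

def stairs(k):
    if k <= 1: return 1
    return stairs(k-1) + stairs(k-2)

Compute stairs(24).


Building up from base cases:
stairs(0) = 1
stairs(1) = 1
stairs(2) = stairs(1) + stairs(0) = 1 + 1 = 2
stairs(3) = stairs(2) + stairs(1) = 2 + 1 = 3
stairs(4) = stairs(3) + stairs(2) = 3 + 2 = 5
stairs(5) = stairs(4) + stairs(3) = 5 + 3 = 8
stairs(6) = stairs(5) + stairs(4) = 8 + 5 = 13
stairs(7) = stairs(6) + stairs(5) = 13 + 8 = 21
stairs(8) = stairs(7) + stairs(6) = 21 + 13 = 34
stairs(9) = stairs(8) + stairs(7) = 34 + 21 = 55
stairs(10) = stairs(9) + stairs(8) = 55 + 34 = 89
stairs(11) = stairs(10) + stairs(9) = 89 + 55 = 144
stairs(12) = stairs(11) + stairs(10) = 144 + 89 = 233
stairs(13) = stairs(12) + stairs(11) = 233 + 144 = 377
stairs(14) = stairs(13) + stairs(12) = 377 + 233 = 610
stairs(15) = stairs(14) + stairs(13) = 610 + 377 = 987
stairs(16) = stairs(15) + stairs(14) = 987 + 610 = 1597
stairs(17) = stairs(16) + stairs(15) = 1597 + 987 = 2584
stairs(18) = stairs(17) + stairs(16) = 2584 + 1597 = 4181
stairs(19) = stairs(18) + stairs(17) = 4181 + 2584 = 6765
stairs(20) = stairs(19) + stairs(18) = 6765 + 4181 = 10946
stairs(21) = stairs(20) + stairs(19) = 10946 + 6765 = 17711
stairs(22) = stairs(21) + stairs(20) = 17711 + 10946 = 28657
stairs(23) = stairs(22) + stairs(21) = 28657 + 17711 = 46368
stairs(24) = stairs(23) + stairs(22) = 46368 + 28657 = 75025

75025


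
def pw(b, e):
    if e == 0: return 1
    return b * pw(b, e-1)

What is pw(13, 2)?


pw(13, 2)
= 13 * pw(13, 1)
= 13 * 13 * pw(13, 0)
= 13 * 13 * 1
= 169

169


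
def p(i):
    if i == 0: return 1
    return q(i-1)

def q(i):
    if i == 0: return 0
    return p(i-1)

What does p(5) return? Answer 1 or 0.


p(5) = q(4)
q(4) = p(3)
p(3) = q(2)
q(2) = p(1)
p(1) = q(0)
q(0) = 0  (base case)
Result: 0

0


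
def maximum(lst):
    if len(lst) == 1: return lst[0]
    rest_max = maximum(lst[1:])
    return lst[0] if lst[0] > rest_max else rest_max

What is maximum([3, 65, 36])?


maximum([3, 65, 36]): compare 3 with maximum([65, 36])
maximum([65, 36]): compare 65 with maximum([36])
maximum([36]) = 36  (base case)
Compare 65 with 36 -> 65
Compare 3 with 65 -> 65

65


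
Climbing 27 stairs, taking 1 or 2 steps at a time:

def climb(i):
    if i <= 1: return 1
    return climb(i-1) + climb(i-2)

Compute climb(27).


Building up from base cases:
climb(0) = 1
climb(1) = 1
climb(2) = climb(1) + climb(0) = 1 + 1 = 2
climb(3) = climb(2) + climb(1) = 2 + 1 = 3
climb(4) = climb(3) + climb(2) = 3 + 2 = 5
climb(5) = climb(4) + climb(3) = 5 + 3 = 8
climb(6) = climb(5) + climb(4) = 8 + 5 = 13
climb(7) = climb(6) + climb(5) = 13 + 8 = 21
climb(8) = climb(7) + climb(6) = 21 + 13 = 34
climb(9) = climb(8) + climb(7) = 34 + 21 = 55
climb(10) = climb(9) + climb(8) = 55 + 34 = 89
climb(11) = climb(10) + climb(9) = 89 + 55 = 144
climb(12) = climb(11) + climb(10) = 144 + 89 = 233
climb(13) = climb(12) + climb(11) = 233 + 144 = 377
climb(14) = climb(13) + climb(12) = 377 + 233 = 610
climb(15) = climb(14) + climb(13) = 610 + 377 = 987
climb(16) = climb(15) + climb(14) = 987 + 610 = 1597
climb(17) = climb(16) + climb(15) = 1597 + 987 = 2584
climb(18) = climb(17) + climb(16) = 2584 + 1597 = 4181
climb(19) = climb(18) + climb(17) = 4181 + 2584 = 6765
climb(20) = climb(19) + climb(18) = 6765 + 4181 = 10946
climb(21) = climb(20) + climb(19) = 10946 + 6765 = 17711
climb(22) = climb(21) + climb(20) = 17711 + 10946 = 28657
climb(23) = climb(22) + climb(21) = 28657 + 17711 = 46368
climb(24) = climb(23) + climb(22) = 46368 + 28657 = 75025
climb(25) = climb(24) + climb(23) = 75025 + 46368 = 121393
climb(26) = climb(25) + climb(24) = 121393 + 75025 = 196418
climb(27) = climb(26) + climb(25) = 196418 + 121393 = 317811

317811


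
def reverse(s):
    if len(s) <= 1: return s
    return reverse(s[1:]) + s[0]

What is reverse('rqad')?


reverse('rqad') = reverse('qad') + 'r'
reverse('qad') = reverse('ad') + 'q'
reverse('ad') = reverse('d') + 'a'
reverse('d') = 'd'  (base case)
Concatenating: 'd' + 'a' + 'q' + 'r' = 'daqr'

daqr


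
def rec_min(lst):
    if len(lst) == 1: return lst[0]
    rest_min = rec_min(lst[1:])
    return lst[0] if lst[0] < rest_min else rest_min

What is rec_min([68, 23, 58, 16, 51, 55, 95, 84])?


rec_min([68, 23, 58, 16, 51, 55, 95, 84]): compare 68 with rec_min([23, 58, 16, 51, 55, 95, 84])
rec_min([23, 58, 16, 51, 55, 95, 84]): compare 23 with rec_min([58, 16, 51, 55, 95, 84])
rec_min([58, 16, 51, 55, 95, 84]): compare 58 with rec_min([16, 51, 55, 95, 84])
rec_min([16, 51, 55, 95, 84]): compare 16 with rec_min([51, 55, 95, 84])
rec_min([51, 55, 95, 84]): compare 51 with rec_min([55, 95, 84])
rec_min([55, 95, 84]): compare 55 with rec_min([95, 84])
rec_min([95, 84]): compare 95 with rec_min([84])
rec_min([84]) = 84  (base case)
Compare 95 with 84 -> 84
Compare 55 with 84 -> 55
Compare 51 with 55 -> 51
Compare 16 with 51 -> 16
Compare 58 with 16 -> 16
Compare 23 with 16 -> 16
Compare 68 with 16 -> 16

16


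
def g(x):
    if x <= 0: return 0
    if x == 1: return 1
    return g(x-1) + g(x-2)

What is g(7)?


Computing g(7) bottom-up:
g(0) = 0
g(1) = 1
g(2) = g(1) + g(0) = 1 + 0 = 1
g(3) = g(2) + g(1) = 1 + 1 = 2
g(4) = g(3) + g(2) = 2 + 1 = 3
g(5) = g(4) + g(3) = 3 + 2 = 5
g(6) = g(5) + g(4) = 5 + 3 = 8
g(7) = g(6) + g(5) = 8 + 5 = 13

13


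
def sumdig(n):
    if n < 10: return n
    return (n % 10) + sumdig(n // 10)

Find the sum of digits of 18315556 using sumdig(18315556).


sumdig(18315556) = 6 + sumdig(1831555)
sumdig(1831555) = 5 + sumdig(183155)
sumdig(183155) = 5 + sumdig(18315)
sumdig(18315) = 5 + sumdig(1831)
sumdig(1831) = 1 + sumdig(183)
sumdig(183) = 3 + sumdig(18)
sumdig(18) = 8 + sumdig(1)
sumdig(1) = 1  (base case)
Total: 6 + 5 + 5 + 5 + 1 + 3 + 8 + 1 = 34

34


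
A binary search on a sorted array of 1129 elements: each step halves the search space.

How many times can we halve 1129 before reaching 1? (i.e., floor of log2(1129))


1129 / 2 = 564
564 / 2 = 282
282 / 2 = 141
141 / 2 = 70
70 / 2 = 35
35 / 2 = 17
17 / 2 = 8
8 / 2 = 4
4 / 2 = 2
2 / 2 = 1
Reached 1 after 10 halvings

10


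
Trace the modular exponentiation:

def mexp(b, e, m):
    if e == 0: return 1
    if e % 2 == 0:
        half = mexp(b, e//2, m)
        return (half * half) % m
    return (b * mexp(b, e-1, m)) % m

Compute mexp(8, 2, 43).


mexp(8, 2, 43): e is even, compute mexp(8, 1, 43)
  mexp(8, 1, 43): e is odd, compute mexp(8, 0, 43)
    mexp(8, 0, 43) = 1
  (8 * 1) % 43 = 8
half=8, (8*8) % 43 = 21

21


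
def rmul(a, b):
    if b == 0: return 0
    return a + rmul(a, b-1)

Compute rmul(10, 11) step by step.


rmul(10, 11) = 10 + rmul(10, 10)
rmul(10, 10) = 10 + rmul(10, 9)
rmul(10, 9) = 10 + rmul(10, 8)
rmul(10, 8) = 10 + rmul(10, 7)
rmul(10, 7) = 10 + rmul(10, 6)
rmul(10, 6) = 10 + rmul(10, 5)
rmul(10, 5) = 10 + rmul(10, 4)
rmul(10, 4) = 10 + rmul(10, 3)
rmul(10, 3) = 10 + rmul(10, 2)
rmul(10, 2) = 10 + rmul(10, 1)
rmul(10, 1) = 10 + rmul(10, 0)
rmul(10, 0) = 0  (base case)
Total: 10 + 10 + 10 + 10 + 10 + 10 + 10 + 10 + 10 + 10 + 10 + 0 = 110

110


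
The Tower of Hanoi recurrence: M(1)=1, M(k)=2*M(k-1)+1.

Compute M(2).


M(2) = 2 * M(1) + 1
M(1) = 1  (base case)
M(2) = 2 * 1 + 1 = 3

3


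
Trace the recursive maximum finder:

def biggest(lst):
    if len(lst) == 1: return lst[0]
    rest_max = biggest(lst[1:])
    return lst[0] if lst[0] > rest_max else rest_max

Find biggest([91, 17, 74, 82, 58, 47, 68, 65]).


biggest([91, 17, 74, 82, 58, 47, 68, 65]): compare 91 with biggest([17, 74, 82, 58, 47, 68, 65])
biggest([17, 74, 82, 58, 47, 68, 65]): compare 17 with biggest([74, 82, 58, 47, 68, 65])
biggest([74, 82, 58, 47, 68, 65]): compare 74 with biggest([82, 58, 47, 68, 65])
biggest([82, 58, 47, 68, 65]): compare 82 with biggest([58, 47, 68, 65])
biggest([58, 47, 68, 65]): compare 58 with biggest([47, 68, 65])
biggest([47, 68, 65]): compare 47 with biggest([68, 65])
biggest([68, 65]): compare 68 with biggest([65])
biggest([65]) = 65  (base case)
Compare 68 with 65 -> 68
Compare 47 with 68 -> 68
Compare 58 with 68 -> 68
Compare 82 with 68 -> 82
Compare 74 with 82 -> 82
Compare 17 with 82 -> 82
Compare 91 with 82 -> 91

91


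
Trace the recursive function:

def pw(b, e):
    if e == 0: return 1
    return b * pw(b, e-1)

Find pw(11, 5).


pw(11, 5)
= 11 * pw(11, 4)
= 11 * 11 * pw(11, 3)
= 11 * 11 * 11 * pw(11, 2)
= 11 * 11 * 11 * 11 * pw(11, 1)
= 11 * 11 * 11 * 11 * 11 * pw(11, 0)
= 11 * 11 * 11 * 11 * 11 * 1
= 161051

161051


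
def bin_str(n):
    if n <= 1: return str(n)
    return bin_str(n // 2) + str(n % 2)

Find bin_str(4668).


bin_str(4668) = bin_str(2334) + '0'
bin_str(2334) = bin_str(1167) + '0'
bin_str(1167) = bin_str(583) + '1'
bin_str(583) = bin_str(291) + '1'
bin_str(291) = bin_str(145) + '1'
bin_str(145) = bin_str(72) + '1'
bin_str(72) = bin_str(36) + '0'
bin_str(36) = bin_str(18) + '0'
bin_str(18) = bin_str(9) + '0'
bin_str(9) = bin_str(4) + '1'
bin_str(4) = bin_str(2) + '0'
bin_str(2) = bin_str(1) + '0'
bin_str(1) = '1'  (base case)
Concatenating: '1' + '0' + '0' + '1' + '0' + '0' + '0' + '1' + '1' + '1' + '1' + '0' + '0' = '1001000111100'

1001000111100


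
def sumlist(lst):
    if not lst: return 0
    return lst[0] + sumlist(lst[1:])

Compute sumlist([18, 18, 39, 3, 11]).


sumlist([18, 18, 39, 3, 11]) = 18 + sumlist([18, 39, 3, 11])
sumlist([18, 39, 3, 11]) = 18 + sumlist([39, 3, 11])
sumlist([39, 3, 11]) = 39 + sumlist([3, 11])
sumlist([3, 11]) = 3 + sumlist([11])
sumlist([11]) = 11 + sumlist([])
sumlist([]) = 0  (base case)
Total: 18 + 18 + 39 + 3 + 11 + 0 = 89

89


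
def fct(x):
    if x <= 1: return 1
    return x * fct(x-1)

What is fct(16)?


fct(16)
= 16 * fct(15)
= 16 * 15 * fct(14)
= 16 * 15 * 14 * fct(13)
= 16 * 15 * 14 * 13 * fct(12)
= 16 * 15 * 14 * 13 * 12 * fct(11)
= 16 * 15 * 14 * 13 * 12 * 11 * fct(10)
= 16 * 15 * 14 * 13 * 12 * 11 * 10 * fct(9)
= 16 * 15 * 14 * 13 * 12 * 11 * 10 * 9 * fct(8)
= 16 * 15 * 14 * 13 * 12 * 11 * 10 * 9 * 8 * fct(7)
= 16 * 15 * 14 * 13 * 12 * 11 * 10 * 9 * 8 * 7 * fct(6)
= 16 * 15 * 14 * 13 * 12 * 11 * 10 * 9 * 8 * 7 * 6 * fct(5)
= 16 * 15 * 14 * 13 * 12 * 11 * 10 * 9 * 8 * 7 * 6 * 5 * fct(4)
= 16 * 15 * 14 * 13 * 12 * 11 * 10 * 9 * 8 * 7 * 6 * 5 * 4 * fct(3)
= 16 * 15 * 14 * 13 * 12 * 11 * 10 * 9 * 8 * 7 * 6 * 5 * 4 * 3 * fct(2)
= 16 * 15 * 14 * 13 * 12 * 11 * 10 * 9 * 8 * 7 * 6 * 5 * 4 * 3 * 2 * fct(1)
= 16 * 15 * 14 * 13 * 12 * 11 * 10 * 9 * 8 * 7 * 6 * 5 * 4 * 3 * 2 * 1
= 20922789888000

20922789888000


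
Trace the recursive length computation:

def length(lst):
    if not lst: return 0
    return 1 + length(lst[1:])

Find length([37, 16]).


length([37, 16]) = 1 + length([16])
length([16]) = 1 + length([])
length([]) = 0  (base case)
Unwinding: 1 + 1 + 0 = 2

2


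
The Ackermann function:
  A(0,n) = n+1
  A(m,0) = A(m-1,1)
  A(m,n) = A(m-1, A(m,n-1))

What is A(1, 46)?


A(1, 46) = A(0, A(1, 45))
  A(1, 45) = A(0, A(1, 44))
    A(1, 44) = A(0, A(1, 43))
      A(1, 43) = A(0, A(1, 42))
        A(1, 42) = A(0, A(1, 41))
          A(1, 41) = A(0, A(1, 40))
          A(1, 40) = A(0, A(1, 39))
          A(1, 39) = A(0, A(1, 38))
          A(1, 38) = A(0, A(1, 37))
          A(1, 37) = A(0, A(1, 36))
          A(1, 36) = A(0, A(1, 35))
          A(1, 35) = A(0, A(1, 34))
          A(1, 34) = A(0, A(1, 33))
          A(1, 33) = A(0, A(1, 32))
          A(1, 32) = A(0, A(1, 31))
          A(1, 31) = A(0, A(1, 30))
          A(1, 30) = A(0, A(1, 29))
          A(1, 29) = A(0, A(1, 28))
          A(1, 28) = A(0, A(1, 27))
          A(1, 27) = A(0, A(1, 26))
          A(1, 26) = A(0, A(1, 25))
          A(1, 25) = A(0, A(1, 24))
          A(1, 24) = A(0, A(1, 23))
          A(1, 23) = A(0, A(1, 22))
          A(1, 22) = A(0, A(1, 21))
... (trace truncated)
Result: A(1, 46) = 48

48


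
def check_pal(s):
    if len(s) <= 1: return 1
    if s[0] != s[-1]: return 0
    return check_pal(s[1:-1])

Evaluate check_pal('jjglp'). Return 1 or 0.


check_pal('jjglp'): s[0]='j' != s[-1]='p' -> return 0
Result: 0 (not a palindrome)

0


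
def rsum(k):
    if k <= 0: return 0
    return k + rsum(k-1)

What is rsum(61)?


rsum(61)
= 61 + 60 + 59 + 58 + 57 + 56 + 55 + 54 + 53 + 52 + 51 + 50 + 49 + 48 + 47 + 46 + 45 + 44 + 43 + 42 + 41 + 40 + 39 + 38 + 37 + 36 + 35 + 34 + 33 + 32 + 31 + 30 + 29 + 28 + 27 + 26 + 25 + 24 + 23 + 22 + 21 + 20 + 19 + 18 + 17 + 16 + 15 + 14 + 13 + 12 + 11 + 10 + 9 + 8 + 7 + 6 + 5 + 4 + 3 + 2 + 1 + rsum(0)
= 61 + 60 + 59 + 58 + 57 + 56 + 55 + 54 + 53 + 52 + 51 + 50 + 49 + 48 + 47 + 46 + 45 + 44 + 43 + 42 + 41 + 40 + 39 + 38 + 37 + 36 + 35 + 34 + 33 + 32 + 31 + 30 + 29 + 28 + 27 + 26 + 25 + 24 + 23 + 22 + 21 + 20 + 19 + 18 + 17 + 16 + 15 + 14 + 13 + 12 + 11 + 10 + 9 + 8 + 7 + 6 + 5 + 4 + 3 + 2 + 1 + 0
= 1891

1891


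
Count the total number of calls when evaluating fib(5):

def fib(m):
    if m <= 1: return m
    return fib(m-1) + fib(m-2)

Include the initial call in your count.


Let C(n) = total calls for fib(n)
C(0) = 1, C(1) = 1
C(2) = 1 + C(1) + C(0) = 1 + 1 + 1 = 3
C(3) = 1 + C(2) + C(1) = 1 + 3 + 1 = 5
C(4) = 1 + C(3) + C(2) = 1 + 5 + 3 = 9
C(5) = 1 + C(4) + C(3) = 1 + 9 + 5 = 15

15


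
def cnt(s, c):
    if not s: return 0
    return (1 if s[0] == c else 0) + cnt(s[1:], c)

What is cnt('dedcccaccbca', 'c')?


s[0]='d' != 'c' -> 0
s[0]='e' != 'c' -> 0
s[0]='d' != 'c' -> 0
s[0]='c' == 'c' -> 1
s[0]='c' == 'c' -> 1
s[0]='c' == 'c' -> 1
s[0]='a' != 'c' -> 0
s[0]='c' == 'c' -> 1
s[0]='c' == 'c' -> 1
s[0]='b' != 'c' -> 0
s[0]='c' == 'c' -> 1
s[0]='a' != 'c' -> 0
Sum: 0 + 0 + 0 + 1 + 1 + 1 + 0 + 1 + 1 + 0 + 1 + 0 = 6

6


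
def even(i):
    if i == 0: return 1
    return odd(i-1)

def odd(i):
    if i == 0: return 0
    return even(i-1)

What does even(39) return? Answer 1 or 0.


even(39) = odd(38)
odd(38) = even(37)
even(37) = odd(36)
odd(36) = even(35)
even(35) = odd(34)
odd(34) = even(33)
even(33) = odd(32)
odd(32) = even(31)
even(31) = odd(30)
odd(30) = even(29)
even(29) = odd(28)
odd(28) = even(27)
even(27) = odd(26)
odd(26) = even(25)
even(25) = odd(24)
odd(24) = even(23)
even(23) = odd(22)
odd(22) = even(21)
even(21) = odd(20)
odd(20) = even(19)
even(19) = odd(18)
odd(18) = even(17)
even(17) = odd(16)
odd(16) = even(15)
even(15) = odd(14)
odd(14) = even(13)
even(13) = odd(12)
odd(12) = even(11)
even(11) = odd(10)
odd(10) = even(9)
even(9) = odd(8)
odd(8) = even(7)
even(7) = odd(6)
odd(6) = even(5)
even(5) = odd(4)
odd(4) = even(3)
even(3) = odd(2)
odd(2) = even(1)
even(1) = odd(0)
odd(0) = 0  (base case)
Result: 0

0


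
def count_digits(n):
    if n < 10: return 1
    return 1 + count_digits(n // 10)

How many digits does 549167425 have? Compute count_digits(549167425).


count_digits(549167425) = 1 + count_digits(54916742)
count_digits(54916742) = 1 + count_digits(5491674)
count_digits(5491674) = 1 + count_digits(549167)
count_digits(549167) = 1 + count_digits(54916)
count_digits(54916) = 1 + count_digits(5491)
count_digits(5491) = 1 + count_digits(549)
count_digits(549) = 1 + count_digits(54)
count_digits(54) = 1 + count_digits(5)
count_digits(5) = 1  (base case: 5 < 10)
Unwinding: 1 + 1 + 1 + 1 + 1 + 1 + 1 + 1 + 1 = 9

9


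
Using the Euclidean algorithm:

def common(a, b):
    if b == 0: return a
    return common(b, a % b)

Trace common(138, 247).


common(138, 247) = common(247, 138)
common(247, 138) = common(138, 109)
common(138, 109) = common(109, 29)
common(109, 29) = common(29, 22)
common(29, 22) = common(22, 7)
common(22, 7) = common(7, 1)
common(7, 1) = common(1, 0)
common(1, 0) = 1  (base case)

1


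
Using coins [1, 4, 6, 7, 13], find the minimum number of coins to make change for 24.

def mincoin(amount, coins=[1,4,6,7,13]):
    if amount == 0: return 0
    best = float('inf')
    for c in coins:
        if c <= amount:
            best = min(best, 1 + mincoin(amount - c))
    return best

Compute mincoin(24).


Building up with DP:
mincoin(0) = 0
mincoin(1) = min(1+mincoin(0)=1+0=1) = 1
mincoin(2) = min(1+mincoin(1)=1+1=2) = 2
mincoin(3) = min(1+mincoin(2)=1+2=3) = 3
mincoin(4) = min(1+mincoin(3)=1+3=4, 1+mincoin(0)=1+0=1) = 1
mincoin(5) = min(1+mincoin(4)=1+1=2, 1+mincoin(1)=1+1=2) = 2
mincoin(6) = min(1+mincoin(5)=1+2=3, 1+mincoin(2)=1+2=3, 1+mincoin(0)=1+0=1) = 1
mincoin(7) = min(1+mincoin(6)=1+1=2, 1+mincoin(3)=1+3=4, 1+mincoin(1)=1+1=2, 1+mincoin(0)=1+0=1) = 1
mincoin(8) = min(1+mincoin(7)=1+1=2, 1+mincoin(4)=1+1=2, 1+mincoin(2)=1+2=3, 1+mincoin(1)=1+1=2) = 2
mincoin(9) = min(1+mincoin(8)=1+2=3, 1+mincoin(5)=1+2=3, 1+mincoin(3)=1+3=4, 1+mincoin(2)=1+2=3) = 3
mincoin(10) = min(1+mincoin(9)=1+3=4, 1+mincoin(6)=1+1=2, 1+mincoin(4)=1+1=2, 1+mincoin(3)=1+3=4) = 2
mincoin(11) = min(1+mincoin(10)=1+2=3, 1+mincoin(7)=1+1=2, 1+mincoin(5)=1+2=3, 1+mincoin(4)=1+1=2) = 2
mincoin(12) = min(1+mincoin(11)=1+2=3, 1+mincoin(8)=1+2=3, 1+mincoin(6)=1+1=2, 1+mincoin(5)=1+2=3) = 2
mincoin(13) = min(1+mincoin(12)=1+2=3, 1+mincoin(9)=1+3=4, 1+mincoin(7)=1+1=2, 1+mincoin(6)=1+1=2, 1+mincoin(0)=1+0=1) = 1
mincoin(14) = min(1+mincoin(13)=1+1=2, 1+mincoin(10)=1+2=3, 1+mincoin(8)=1+2=3, 1+mincoin(7)=1+1=2, 1+mincoin(1)=1+1=2) = 2
mincoin(15) = min(1+mincoin(14)=1+2=3, 1+mincoin(11)=1+2=3, 1+mincoin(9)=1+3=4, 1+mincoin(8)=1+2=3, 1+mincoin(2)=1+2=3) = 3
mincoin(16) = min(1+mincoin(15)=1+3=4, 1+mincoin(12)=1+2=3, 1+mincoin(10)=1+2=3, 1+mincoin(9)=1+3=4, 1+mincoin(3)=1+3=4) = 3
mincoin(17) = min(1+mincoin(16)=1+3=4, 1+mincoin(13)=1+1=2, 1+mincoin(11)=1+2=3, 1+mincoin(10)=1+2=3, 1+mincoin(4)=1+1=2) = 2
mincoin(18) = min(1+mincoin(17)=1+2=3, 1+mincoin(14)=1+2=3, 1+mincoin(12)=1+2=3, 1+mincoin(11)=1+2=3, 1+mincoin(5)=1+2=3) = 3
mincoin(19) = min(1+mincoin(18)=1+3=4, 1+mincoin(15)=1+3=4, 1+mincoin(13)=1+1=2, 1+mincoin(12)=1+2=3, 1+mincoin(6)=1+1=2) = 2
mincoin(20) = min(1+mincoin(19)=1+2=3, 1+mincoin(16)=1+3=4, 1+mincoin(14)=1+2=3, 1+mincoin(13)=1+1=2, 1+mincoin(7)=1+1=2) = 2
mincoin(21) = min(1+mincoin(20)=1+2=3, 1+mincoin(17)=1+2=3, 1+mincoin(15)=1+3=4, 1+mincoin(14)=1+2=3, 1+mincoin(8)=1+2=3) = 3
mincoin(22) = min(1+mincoin(21)=1+3=4, 1+mincoin(18)=1+3=4, 1+mincoin(16)=1+3=4, 1+mincoin(15)=1+3=4, 1+mincoin(9)=1+3=4) = 4
mincoin(23) = min(1+mincoin(22)=1+4=5, 1+mincoin(19)=1+2=3, 1+mincoin(17)=1+2=3, 1+mincoin(16)=1+3=4, 1+mincoin(10)=1+2=3) = 3
mincoin(24) = min(1+mincoin(23)=1+3=4, 1+mincoin(20)=1+2=3, 1+mincoin(18)=1+3=4, 1+mincoin(17)=1+2=3, 1+mincoin(11)=1+2=3) = 3

3


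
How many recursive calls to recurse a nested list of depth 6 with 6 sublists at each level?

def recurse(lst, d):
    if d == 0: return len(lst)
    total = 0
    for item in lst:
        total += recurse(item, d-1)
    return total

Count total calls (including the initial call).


At depth 0 (root): 1 call
At depth 1: each of 1 parents calls recurse on 6 children = 6 calls
At depth 2: each of 6 parents calls recurse on 6 children = 36 calls
At depth 3: each of 36 parents calls recurse on 6 children = 216 calls
At depth 4: each of 216 parents calls recurse on 6 children = 1296 calls
At depth 5: each of 1296 parents calls recurse on 6 children = 7776 calls
At depth 6: each of 7776 parents calls recurse on 6 children = 46656 calls
Total: 1 + 6 + 36 + 216 + 1296 + 7776 + 46656 = 55987

55987


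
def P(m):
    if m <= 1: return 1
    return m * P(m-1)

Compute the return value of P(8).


P(8)
= 8 * P(7)
= 8 * 7 * P(6)
= 8 * 7 * 6 * P(5)
= 8 * 7 * 6 * 5 * P(4)
= 8 * 7 * 6 * 5 * 4 * P(3)
= 8 * 7 * 6 * 5 * 4 * 3 * P(2)
= 8 * 7 * 6 * 5 * 4 * 3 * 2 * P(1)
= 8 * 7 * 6 * 5 * 4 * 3 * 2 * 1
= 40320

40320


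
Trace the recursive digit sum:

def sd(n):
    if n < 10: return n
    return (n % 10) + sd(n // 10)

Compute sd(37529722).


sd(37529722) = 2 + sd(3752972)
sd(3752972) = 2 + sd(375297)
sd(375297) = 7 + sd(37529)
sd(37529) = 9 + sd(3752)
sd(3752) = 2 + sd(375)
sd(375) = 5 + sd(37)
sd(37) = 7 + sd(3)
sd(3) = 3  (base case)
Total: 2 + 2 + 7 + 9 + 2 + 5 + 7 + 3 = 37

37


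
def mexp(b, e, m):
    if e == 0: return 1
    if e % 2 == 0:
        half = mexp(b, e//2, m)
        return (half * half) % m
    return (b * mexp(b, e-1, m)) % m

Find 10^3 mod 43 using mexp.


mexp(10, 3, 43): e is odd, compute mexp(10, 2, 43)
  mexp(10, 2, 43): e is even, compute mexp(10, 1, 43)
    mexp(10, 1, 43): e is odd, compute mexp(10, 0, 43)
      mexp(10, 0, 43) = 1
    (10 * 1) % 43 = 10
  half=10, (10*10) % 43 = 14
(10 * 14) % 43 = 11

11


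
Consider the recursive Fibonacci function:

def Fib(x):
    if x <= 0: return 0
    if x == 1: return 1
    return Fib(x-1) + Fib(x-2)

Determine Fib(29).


Computing Fib(29) bottom-up:
Fib(0) = 0
Fib(1) = 1
Fib(2) = Fib(1) + Fib(0) = 1 + 0 = 1
Fib(3) = Fib(2) + Fib(1) = 1 + 1 = 2
Fib(4) = Fib(3) + Fib(2) = 2 + 1 = 3
Fib(5) = Fib(4) + Fib(3) = 3 + 2 = 5
Fib(6) = Fib(5) + Fib(4) = 5 + 3 = 8
Fib(7) = Fib(6) + Fib(5) = 8 + 5 = 13
Fib(8) = Fib(7) + Fib(6) = 13 + 8 = 21
Fib(9) = Fib(8) + Fib(7) = 21 + 13 = 34
Fib(10) = Fib(9) + Fib(8) = 34 + 21 = 55
Fib(11) = Fib(10) + Fib(9) = 55 + 34 = 89
Fib(12) = Fib(11) + Fib(10) = 89 + 55 = 144
Fib(13) = Fib(12) + Fib(11) = 144 + 89 = 233
Fib(14) = Fib(13) + Fib(12) = 233 + 144 = 377
Fib(15) = Fib(14) + Fib(13) = 377 + 233 = 610
Fib(16) = Fib(15) + Fib(14) = 610 + 377 = 987
Fib(17) = Fib(16) + Fib(15) = 987 + 610 = 1597
Fib(18) = Fib(17) + Fib(16) = 1597 + 987 = 2584
Fib(19) = Fib(18) + Fib(17) = 2584 + 1597 = 4181
Fib(20) = Fib(19) + Fib(18) = 4181 + 2584 = 6765
Fib(21) = Fib(20) + Fib(19) = 6765 + 4181 = 10946
Fib(22) = Fib(21) + Fib(20) = 10946 + 6765 = 17711
Fib(23) = Fib(22) + Fib(21) = 17711 + 10946 = 28657
Fib(24) = Fib(23) + Fib(22) = 28657 + 17711 = 46368
Fib(25) = Fib(24) + Fib(23) = 46368 + 28657 = 75025
Fib(26) = Fib(25) + Fib(24) = 75025 + 46368 = 121393
Fib(27) = Fib(26) + Fib(25) = 121393 + 75025 = 196418
Fib(28) = Fib(27) + Fib(26) = 196418 + 121393 = 317811
Fib(29) = Fib(28) + Fib(27) = 317811 + 196418 = 514229

514229


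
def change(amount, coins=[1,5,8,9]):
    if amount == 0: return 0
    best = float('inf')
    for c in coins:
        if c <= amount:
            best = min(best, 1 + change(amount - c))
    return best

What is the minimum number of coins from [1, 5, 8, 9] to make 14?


Building up with DP:
change(0) = 0
change(1) = min(1+change(0)=1+0=1) = 1
change(2) = min(1+change(1)=1+1=2) = 2
change(3) = min(1+change(2)=1+2=3) = 3
change(4) = min(1+change(3)=1+3=4) = 4
change(5) = min(1+change(4)=1+4=5, 1+change(0)=1+0=1) = 1
change(6) = min(1+change(5)=1+1=2, 1+change(1)=1+1=2) = 2
change(7) = min(1+change(6)=1+2=3, 1+change(2)=1+2=3) = 3
change(8) = min(1+change(7)=1+3=4, 1+change(3)=1+3=4, 1+change(0)=1+0=1) = 1
change(9) = min(1+change(8)=1+1=2, 1+change(4)=1+4=5, 1+change(1)=1+1=2, 1+change(0)=1+0=1) = 1
change(10) = min(1+change(9)=1+1=2, 1+change(5)=1+1=2, 1+change(2)=1+2=3, 1+change(1)=1+1=2) = 2
change(11) = min(1+change(10)=1+2=3, 1+change(6)=1+2=3, 1+change(3)=1+3=4, 1+change(2)=1+2=3) = 3
change(12) = min(1+change(11)=1+3=4, 1+change(7)=1+3=4, 1+change(4)=1+4=5, 1+change(3)=1+3=4) = 4
change(13) = min(1+change(12)=1+4=5, 1+change(8)=1+1=2, 1+change(5)=1+1=2, 1+change(4)=1+4=5) = 2
change(14) = min(1+change(13)=1+2=3, 1+change(9)=1+1=2, 1+change(6)=1+2=3, 1+change(5)=1+1=2) = 2

2


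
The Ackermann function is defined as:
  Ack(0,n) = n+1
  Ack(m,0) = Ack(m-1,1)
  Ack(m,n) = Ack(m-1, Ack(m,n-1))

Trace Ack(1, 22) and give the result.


Ack(1, 22) = Ack(0, Ack(1, 21))
  Ack(1, 21) = Ack(0, Ack(1, 20))
    Ack(1, 20) = Ack(0, Ack(1, 19))
      Ack(1, 19) = Ack(0, Ack(1, 18))
        Ack(1, 18) = Ack(0, Ack(1, 17))
          Ack(1, 17) = Ack(0, Ack(1, 16))
          Ack(1, 16) = Ack(0, Ack(1, 15))
          Ack(1, 15) = Ack(0, Ack(1, 14))
          Ack(1, 14) = Ack(0, Ack(1, 13))
          Ack(1, 13) = Ack(0, Ack(1, 12))
          Ack(1, 12) = Ack(0, Ack(1, 11))
          Ack(1, 11) = Ack(0, Ack(1, 10))
          Ack(1, 10) = Ack(0, Ack(1, 9))
          Ack(1, 9) = Ack(0, Ack(1, 8))
          Ack(1, 8) = Ack(0, Ack(1, 7))
          Ack(1, 7) = Ack(0, Ack(1, 6))
          Ack(1, 6) = Ack(0, Ack(1, 5))
          Ack(1, 5) = Ack(0, Ack(1, 4))
          Ack(1, 4) = Ack(0, Ack(1, 3))
          Ack(1, 3) = Ack(0, Ack(1, 2))
          Ack(1, 2) = Ack(0, Ack(1, 1))
          Ack(1, 1) = Ack(0, Ack(1, 0))
          Ack(1, 0) = Ack(0, 1)
          Ack(0, 1) = 2
            = Ack(0, 2)
... (trace truncated)
Result: Ack(1, 22) = 24

24


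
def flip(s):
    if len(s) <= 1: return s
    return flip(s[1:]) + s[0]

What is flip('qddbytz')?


flip('qddbytz') = flip('ddbytz') + 'q'
flip('ddbytz') = flip('dbytz') + 'd'
flip('dbytz') = flip('bytz') + 'd'
flip('bytz') = flip('ytz') + 'b'
flip('ytz') = flip('tz') + 'y'
flip('tz') = flip('z') + 't'
flip('z') = 'z'  (base case)
Concatenating: 'z' + 't' + 'y' + 'b' + 'd' + 'd' + 'q' = 'ztybddq'

ztybddq


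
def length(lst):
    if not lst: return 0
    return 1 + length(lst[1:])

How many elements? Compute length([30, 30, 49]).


length([30, 30, 49]) = 1 + length([30, 49])
length([30, 49]) = 1 + length([49])
length([49]) = 1 + length([])
length([]) = 0  (base case)
Unwinding: 1 + 1 + 1 + 0 = 3

3


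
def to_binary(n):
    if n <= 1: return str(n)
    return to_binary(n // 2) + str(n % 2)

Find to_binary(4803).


to_binary(4803) = to_binary(2401) + '1'
to_binary(2401) = to_binary(1200) + '1'
to_binary(1200) = to_binary(600) + '0'
to_binary(600) = to_binary(300) + '0'
to_binary(300) = to_binary(150) + '0'
to_binary(150) = to_binary(75) + '0'
to_binary(75) = to_binary(37) + '1'
to_binary(37) = to_binary(18) + '1'
to_binary(18) = to_binary(9) + '0'
to_binary(9) = to_binary(4) + '1'
to_binary(4) = to_binary(2) + '0'
to_binary(2) = to_binary(1) + '0'
to_binary(1) = '1'  (base case)
Concatenating: '1' + '0' + '0' + '1' + '0' + '1' + '1' + '0' + '0' + '0' + '0' + '1' + '1' = '1001011000011'

1001011000011


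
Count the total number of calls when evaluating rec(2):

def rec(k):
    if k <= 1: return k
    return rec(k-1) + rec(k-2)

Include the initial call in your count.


Let C(n) = total calls for rec(n)
C(0) = 1, C(1) = 1
C(2) = 1 + C(1) + C(0) = 1 + 1 + 1 = 3

3


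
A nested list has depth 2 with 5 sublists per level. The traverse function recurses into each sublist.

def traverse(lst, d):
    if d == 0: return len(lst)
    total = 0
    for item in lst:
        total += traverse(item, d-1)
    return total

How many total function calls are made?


At depth 0 (root): 1 call
At depth 1: each of 1 parents calls traverse on 5 children = 5 calls
At depth 2: each of 5 parents calls traverse on 5 children = 25 calls
Total: 1 + 5 + 25 = 31

31


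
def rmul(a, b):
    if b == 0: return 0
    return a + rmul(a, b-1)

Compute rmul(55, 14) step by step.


rmul(55, 14) = 55 + rmul(55, 13)
rmul(55, 13) = 55 + rmul(55, 12)
rmul(55, 12) = 55 + rmul(55, 11)
rmul(55, 11) = 55 + rmul(55, 10)
rmul(55, 10) = 55 + rmul(55, 9)
rmul(55, 9) = 55 + rmul(55, 8)
rmul(55, 8) = 55 + rmul(55, 7)
rmul(55, 7) = 55 + rmul(55, 6)
rmul(55, 6) = 55 + rmul(55, 5)
rmul(55, 5) = 55 + rmul(55, 4)
rmul(55, 4) = 55 + rmul(55, 3)
rmul(55, 3) = 55 + rmul(55, 2)
rmul(55, 2) = 55 + rmul(55, 1)
rmul(55, 1) = 55 + rmul(55, 0)
rmul(55, 0) = 0  (base case)
Total: 55 + 55 + 55 + 55 + 55 + 55 + 55 + 55 + 55 + 55 + 55 + 55 + 55 + 55 + 0 = 770

770


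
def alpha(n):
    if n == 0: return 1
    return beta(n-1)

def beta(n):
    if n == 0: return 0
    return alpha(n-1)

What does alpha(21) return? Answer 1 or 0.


alpha(21) = beta(20)
beta(20) = alpha(19)
alpha(19) = beta(18)
beta(18) = alpha(17)
alpha(17) = beta(16)
beta(16) = alpha(15)
alpha(15) = beta(14)
beta(14) = alpha(13)
alpha(13) = beta(12)
beta(12) = alpha(11)
alpha(11) = beta(10)
beta(10) = alpha(9)
alpha(9) = beta(8)
beta(8) = alpha(7)
alpha(7) = beta(6)
beta(6) = alpha(5)
alpha(5) = beta(4)
beta(4) = alpha(3)
alpha(3) = beta(2)
beta(2) = alpha(1)
alpha(1) = beta(0)
beta(0) = 0  (base case)
Result: 0

0


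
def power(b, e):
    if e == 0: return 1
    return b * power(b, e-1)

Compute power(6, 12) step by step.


power(6, 12)
= 6 * power(6, 11)
= 6 * 6 * power(6, 10)
= 6 * 6 * 6 * power(6, 9)
= 6 * 6 * 6 * 6 * power(6, 8)
= 6 * 6 * 6 * 6 * 6 * power(6, 7)
= 6 * 6 * 6 * 6 * 6 * 6 * power(6, 6)
= 6 * 6 * 6 * 6 * 6 * 6 * 6 * power(6, 5)
= 6 * 6 * 6 * 6 * 6 * 6 * 6 * 6 * power(6, 4)
= 6 * 6 * 6 * 6 * 6 * 6 * 6 * 6 * 6 * power(6, 3)
= 6 * 6 * 6 * 6 * 6 * 6 * 6 * 6 * 6 * 6 * power(6, 2)
= 6 * 6 * 6 * 6 * 6 * 6 * 6 * 6 * 6 * 6 * 6 * power(6, 1)
= 6 * 6 * 6 * 6 * 6 * 6 * 6 * 6 * 6 * 6 * 6 * 6 * power(6, 0)
= 6 * 6 * 6 * 6 * 6 * 6 * 6 * 6 * 6 * 6 * 6 * 6 * 1
= 2176782336

2176782336


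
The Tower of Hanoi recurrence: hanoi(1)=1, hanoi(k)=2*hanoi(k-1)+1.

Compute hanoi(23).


hanoi(23) = 2 * hanoi(22) + 1
hanoi(22) = 2 * hanoi(21) + 1
hanoi(21) = 2 * hanoi(20) + 1
hanoi(20) = 2 * hanoi(19) + 1
hanoi(19) = 2 * hanoi(18) + 1
hanoi(18) = 2 * hanoi(17) + 1
hanoi(17) = 2 * hanoi(16) + 1
hanoi(16) = 2 * hanoi(15) + 1
hanoi(15) = 2 * hanoi(14) + 1
hanoi(14) = 2 * hanoi(13) + 1
hanoi(13) = 2 * hanoi(12) + 1
hanoi(12) = 2 * hanoi(11) + 1
hanoi(11) = 2 * hanoi(10) + 1
hanoi(10) = 2 * hanoi(9) + 1
hanoi(9) = 2 * hanoi(8) + 1
hanoi(8) = 2 * hanoi(7) + 1
hanoi(7) = 2 * hanoi(6) + 1
hanoi(6) = 2 * hanoi(5) + 1
hanoi(5) = 2 * hanoi(4) + 1
hanoi(4) = 2 * hanoi(3) + 1
hanoi(3) = 2 * hanoi(2) + 1
hanoi(2) = 2 * hanoi(1) + 1
hanoi(1) = 1  (base case)
hanoi(2) = 2 * 1 + 1 = 3
hanoi(3) = 2 * 3 + 1 = 7
hanoi(4) = 2 * 7 + 1 = 15
hanoi(5) = 2 * 15 + 1 = 31
hanoi(6) = 2 * 31 + 1 = 63
hanoi(7) = 2 * 63 + 1 = 127
hanoi(8) = 2 * 127 + 1 = 255
hanoi(9) = 2 * 255 + 1 = 511
hanoi(10) = 2 * 511 + 1 = 1023
hanoi(11) = 2 * 1023 + 1 = 2047
hanoi(12) = 2 * 2047 + 1 = 4095
hanoi(13) = 2 * 4095 + 1 = 8191
hanoi(14) = 2 * 8191 + 1 = 16383
hanoi(15) = 2 * 16383 + 1 = 32767
hanoi(16) = 2 * 32767 + 1 = 65535
hanoi(17) = 2 * 65535 + 1 = 131071
hanoi(18) = 2 * 131071 + 1 = 262143
hanoi(19) = 2 * 262143 + 1 = 524287
hanoi(20) = 2 * 524287 + 1 = 1048575
hanoi(21) = 2 * 1048575 + 1 = 2097151
hanoi(22) = 2 * 2097151 + 1 = 4194303
hanoi(23) = 2 * 4194303 + 1 = 8388607

8388607


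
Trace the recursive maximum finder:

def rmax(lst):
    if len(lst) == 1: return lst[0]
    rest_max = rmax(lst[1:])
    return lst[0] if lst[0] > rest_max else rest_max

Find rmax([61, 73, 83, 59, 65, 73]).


rmax([61, 73, 83, 59, 65, 73]): compare 61 with rmax([73, 83, 59, 65, 73])
rmax([73, 83, 59, 65, 73]): compare 73 with rmax([83, 59, 65, 73])
rmax([83, 59, 65, 73]): compare 83 with rmax([59, 65, 73])
rmax([59, 65, 73]): compare 59 with rmax([65, 73])
rmax([65, 73]): compare 65 with rmax([73])
rmax([73]) = 73  (base case)
Compare 65 with 73 -> 73
Compare 59 with 73 -> 73
Compare 83 with 73 -> 83
Compare 73 with 83 -> 83
Compare 61 with 83 -> 83

83


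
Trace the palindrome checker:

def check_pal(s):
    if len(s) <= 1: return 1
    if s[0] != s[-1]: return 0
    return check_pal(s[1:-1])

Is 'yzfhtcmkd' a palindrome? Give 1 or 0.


check_pal('yzfhtcmkd'): s[0]='y' != s[-1]='d' -> return 0
Result: 0 (not a palindrome)

0


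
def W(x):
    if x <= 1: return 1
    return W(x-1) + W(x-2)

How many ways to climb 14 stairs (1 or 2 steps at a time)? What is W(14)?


Building up from base cases:
W(0) = 1
W(1) = 1
W(2) = W(1) + W(0) = 1 + 1 = 2
W(3) = W(2) + W(1) = 2 + 1 = 3
W(4) = W(3) + W(2) = 3 + 2 = 5
W(5) = W(4) + W(3) = 5 + 3 = 8
W(6) = W(5) + W(4) = 8 + 5 = 13
W(7) = W(6) + W(5) = 13 + 8 = 21
W(8) = W(7) + W(6) = 21 + 13 = 34
W(9) = W(8) + W(7) = 34 + 21 = 55
W(10) = W(9) + W(8) = 55 + 34 = 89
W(11) = W(10) + W(9) = 89 + 55 = 144
W(12) = W(11) + W(10) = 144 + 89 = 233
W(13) = W(12) + W(11) = 233 + 144 = 377
W(14) = W(13) + W(12) = 377 + 233 = 610

610


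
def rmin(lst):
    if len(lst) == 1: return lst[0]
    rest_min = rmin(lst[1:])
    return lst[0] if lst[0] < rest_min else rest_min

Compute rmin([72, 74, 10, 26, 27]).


rmin([72, 74, 10, 26, 27]): compare 72 with rmin([74, 10, 26, 27])
rmin([74, 10, 26, 27]): compare 74 with rmin([10, 26, 27])
rmin([10, 26, 27]): compare 10 with rmin([26, 27])
rmin([26, 27]): compare 26 with rmin([27])
rmin([27]) = 27  (base case)
Compare 26 with 27 -> 26
Compare 10 with 26 -> 10
Compare 74 with 10 -> 10
Compare 72 with 10 -> 10

10


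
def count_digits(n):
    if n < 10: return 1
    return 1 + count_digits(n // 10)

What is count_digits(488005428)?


count_digits(488005428) = 1 + count_digits(48800542)
count_digits(48800542) = 1 + count_digits(4880054)
count_digits(4880054) = 1 + count_digits(488005)
count_digits(488005) = 1 + count_digits(48800)
count_digits(48800) = 1 + count_digits(4880)
count_digits(4880) = 1 + count_digits(488)
count_digits(488) = 1 + count_digits(48)
count_digits(48) = 1 + count_digits(4)
count_digits(4) = 1  (base case: 4 < 10)
Unwinding: 1 + 1 + 1 + 1 + 1 + 1 + 1 + 1 + 1 = 9

9


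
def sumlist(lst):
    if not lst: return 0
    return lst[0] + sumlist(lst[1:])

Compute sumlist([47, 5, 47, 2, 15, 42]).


sumlist([47, 5, 47, 2, 15, 42]) = 47 + sumlist([5, 47, 2, 15, 42])
sumlist([5, 47, 2, 15, 42]) = 5 + sumlist([47, 2, 15, 42])
sumlist([47, 2, 15, 42]) = 47 + sumlist([2, 15, 42])
sumlist([2, 15, 42]) = 2 + sumlist([15, 42])
sumlist([15, 42]) = 15 + sumlist([42])
sumlist([42]) = 42 + sumlist([])
sumlist([]) = 0  (base case)
Total: 47 + 5 + 47 + 2 + 15 + 42 + 0 = 158

158


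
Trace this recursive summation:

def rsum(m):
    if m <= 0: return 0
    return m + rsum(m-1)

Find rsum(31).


rsum(31)
= 31 + 30 + 29 + 28 + 27 + 26 + 25 + 24 + 23 + 22 + 21 + 20 + 19 + 18 + 17 + 16 + 15 + 14 + 13 + 12 + 11 + 10 + 9 + 8 + 7 + 6 + 5 + 4 + 3 + 2 + 1 + rsum(0)
= 31 + 30 + 29 + 28 + 27 + 26 + 25 + 24 + 23 + 22 + 21 + 20 + 19 + 18 + 17 + 16 + 15 + 14 + 13 + 12 + 11 + 10 + 9 + 8 + 7 + 6 + 5 + 4 + 3 + 2 + 1 + 0
= 496

496


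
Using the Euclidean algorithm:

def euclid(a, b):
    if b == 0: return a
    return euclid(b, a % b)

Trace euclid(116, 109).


euclid(116, 109) = euclid(109, 7)
euclid(109, 7) = euclid(7, 4)
euclid(7, 4) = euclid(4, 3)
euclid(4, 3) = euclid(3, 1)
euclid(3, 1) = euclid(1, 0)
euclid(1, 0) = 1  (base case)

1


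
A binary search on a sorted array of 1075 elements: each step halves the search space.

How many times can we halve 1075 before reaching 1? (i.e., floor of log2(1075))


1075 / 2 = 537
537 / 2 = 268
268 / 2 = 134
134 / 2 = 67
67 / 2 = 33
33 / 2 = 16
16 / 2 = 8
8 / 2 = 4
4 / 2 = 2
2 / 2 = 1
Reached 1 after 10 halvings

10


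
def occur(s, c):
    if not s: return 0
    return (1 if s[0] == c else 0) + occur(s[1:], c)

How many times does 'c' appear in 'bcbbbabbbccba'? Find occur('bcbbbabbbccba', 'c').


s[0]='b' != 'c' -> 0
s[0]='c' == 'c' -> 1
s[0]='b' != 'c' -> 0
s[0]='b' != 'c' -> 0
s[0]='b' != 'c' -> 0
s[0]='a' != 'c' -> 0
s[0]='b' != 'c' -> 0
s[0]='b' != 'c' -> 0
s[0]='b' != 'c' -> 0
s[0]='c' == 'c' -> 1
s[0]='c' == 'c' -> 1
s[0]='b' != 'c' -> 0
s[0]='a' != 'c' -> 0
Sum: 0 + 1 + 0 + 0 + 0 + 0 + 0 + 0 + 0 + 1 + 1 + 0 + 0 = 3

3


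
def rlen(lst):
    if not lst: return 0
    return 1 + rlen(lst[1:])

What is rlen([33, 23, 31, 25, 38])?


rlen([33, 23, 31, 25, 38]) = 1 + rlen([23, 31, 25, 38])
rlen([23, 31, 25, 38]) = 1 + rlen([31, 25, 38])
rlen([31, 25, 38]) = 1 + rlen([25, 38])
rlen([25, 38]) = 1 + rlen([38])
rlen([38]) = 1 + rlen([])
rlen([]) = 0  (base case)
Unwinding: 1 + 1 + 1 + 1 + 1 + 0 = 5

5
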